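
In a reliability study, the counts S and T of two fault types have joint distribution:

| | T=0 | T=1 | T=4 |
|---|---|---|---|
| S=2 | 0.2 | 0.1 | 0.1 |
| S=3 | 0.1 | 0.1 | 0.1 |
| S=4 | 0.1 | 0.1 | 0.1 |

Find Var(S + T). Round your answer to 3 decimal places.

E[S] = 2.9,  E[T] = 1.5,  E[ST] = 4.5
Var(S) = 9.1 − (2.9)² = 0.69;  Var(T) = 5.1 − (1.5)² = 2.85
Cov(S,T) = 4.5 − (2.9)(1.5) = 0.15
Var(S + T) = (1)²·0.69 + (1)²·2.85 + 2·(1)·(1)·0.15 = 3.84

3.840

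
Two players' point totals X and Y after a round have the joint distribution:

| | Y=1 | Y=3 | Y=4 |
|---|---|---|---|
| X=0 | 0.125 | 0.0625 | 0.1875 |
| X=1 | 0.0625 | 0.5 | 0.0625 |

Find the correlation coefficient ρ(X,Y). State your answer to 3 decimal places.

0.033

E[X] = 0.625,  E[Y] = 2.875
E[XY] = 1.8125
cov(X,Y) = E[XY] − E[X]E[Y] = 1.8125 − (0.625)(2.875) = 0.015625
var(X) = 0.234375,  var(Y) = 0.984375
ρ = 0.015625 / √(0.234375·0.984375) ≈ 0.033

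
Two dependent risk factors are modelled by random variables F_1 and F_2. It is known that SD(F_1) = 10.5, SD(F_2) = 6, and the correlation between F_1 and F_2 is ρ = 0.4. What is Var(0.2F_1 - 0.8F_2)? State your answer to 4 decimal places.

19.3860

Var(F_1) = (10.5)² = 110.25;  Var(F_2) = (6)² = 36
cov(F_1,F_2) = ρ·SD(F_1)·SD(F_2) = 0.4·10.5·6 = 25.2
Var(0.2F_1 - 0.8F_2) = (0.2)²·Var(F_1) + (-0.8)²·Var(F_2) + 2·(0.2)·(-0.8)·cov(F_1,F_2)
= 0.04·110.25 + 0.64·36 + -0.32·25.2 = 19.386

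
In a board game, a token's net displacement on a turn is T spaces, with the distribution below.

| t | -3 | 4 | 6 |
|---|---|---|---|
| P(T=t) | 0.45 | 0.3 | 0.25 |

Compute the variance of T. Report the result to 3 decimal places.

E[T] = (-3)(0.45) + (4)(0.3) + (6)(0.25) = 1.35
E[T²] = (-3)²(0.45) + (4)²(0.3) + (6)²(0.25) = 17.85
V(T) = E[T²] − (E[T])² = 17.85 − (1.35)² = 16.0275

16.028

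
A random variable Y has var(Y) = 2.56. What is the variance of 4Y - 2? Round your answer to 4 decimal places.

40.9600

var(4Y - 2) = (4)²·var(Y) = 16·2.56 = 40.96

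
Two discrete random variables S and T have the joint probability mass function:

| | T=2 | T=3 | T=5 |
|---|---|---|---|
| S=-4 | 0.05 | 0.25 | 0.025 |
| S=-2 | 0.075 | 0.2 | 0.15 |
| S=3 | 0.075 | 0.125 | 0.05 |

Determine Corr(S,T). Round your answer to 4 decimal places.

-0.0092

E[S] = -1.4,  E[T] = 3.25
E[ST] = -4.575
Cov(S,T) = E[ST] − E[S]E[T] = -4.575 − (-1.4)(3.25) = -0.025
V(S) = 7.19,  V(T) = 1.0375
ρ = -0.025 / √(7.19·1.0375) ≈ -0.0092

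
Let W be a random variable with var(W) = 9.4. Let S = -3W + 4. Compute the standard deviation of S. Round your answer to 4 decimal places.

var(-3W + 4) = (-3)²·9.4 = 84.6
σ(S) = √84.6 ≈ 9.1978

9.1978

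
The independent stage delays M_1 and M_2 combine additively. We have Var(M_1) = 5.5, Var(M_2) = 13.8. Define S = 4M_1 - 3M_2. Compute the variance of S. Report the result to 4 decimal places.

By independence, Var(S) = (4)²Var(M_1) + (-3)²Var(M_2)
= (4)²·5.5 + (-3)²·13.8 = 212.2

212.2000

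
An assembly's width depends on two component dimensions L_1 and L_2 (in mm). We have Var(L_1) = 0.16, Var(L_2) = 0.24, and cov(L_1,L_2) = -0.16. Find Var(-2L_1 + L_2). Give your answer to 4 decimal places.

1.5200

Var(-2L_1 + L_2) = (-2)²·Var(L_1) + (1)²·Var(L_2) + 2·(-2)·(1)·cov(L_1,L_2)
= 4·0.16 + 1·0.24 + -4·-0.16 = 1.52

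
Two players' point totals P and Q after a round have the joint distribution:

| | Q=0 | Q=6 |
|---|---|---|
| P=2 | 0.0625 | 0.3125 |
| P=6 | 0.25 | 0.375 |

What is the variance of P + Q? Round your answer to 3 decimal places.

E[P] = 4.5,  E[Q] = 4.125,  E[PQ] = 17.25
V(P) = 24 − (4.5)² = 3.75;  V(Q) = 24.75 − (4.125)² = 7.734375
Cov(P,Q) = 17.25 − (4.5)(4.125) = -1.3125
V(P + Q) = (1)²·3.75 + (1)²·7.734375 + 2·(1)·(1)·-1.3125 = 8.859375

8.859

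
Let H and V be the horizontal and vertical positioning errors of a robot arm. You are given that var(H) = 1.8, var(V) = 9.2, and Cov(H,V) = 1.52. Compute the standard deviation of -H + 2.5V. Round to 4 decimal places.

var(-H + 2.5V) = (-1)²·var(H) + (2.5)²·var(V) + 2·(-1)·(2.5)·Cov(H,V)
= 1·1.8 + 6.25·9.2 + -5·1.52 = 51.7
SD(-H + 2.5V) = √51.7 ≈ 7.1903

7.1903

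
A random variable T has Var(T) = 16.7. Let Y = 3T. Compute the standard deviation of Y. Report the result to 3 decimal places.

Var(3T) = (3)²·16.7 = 150.3
σ(Y) = √150.3 ≈ 12.260

12.260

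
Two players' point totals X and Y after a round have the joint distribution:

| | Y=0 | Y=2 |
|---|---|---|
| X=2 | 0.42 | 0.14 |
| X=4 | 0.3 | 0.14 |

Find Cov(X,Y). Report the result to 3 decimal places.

0.067

E[X] = 2.88,  E[Y] = 0.56
E[XY] = 1.68
Cov(X,Y) = E[XY] − E[X]E[Y] = 1.68 − (2.88)(0.56) = 0.0672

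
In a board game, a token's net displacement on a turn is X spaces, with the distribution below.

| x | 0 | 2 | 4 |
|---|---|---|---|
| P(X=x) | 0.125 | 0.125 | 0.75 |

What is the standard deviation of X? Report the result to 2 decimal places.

E[X] = (0)(0.125) + (2)(0.125) + (4)(0.75) = 3.25
E[X²] = (0)²(0.125) + (2)²(0.125) + (4)²(0.75) = 12.5
var(X) = E[X²] − (E[X])² = 12.5 − (3.25)² = 1.9375
σ(X) = √1.9375 ≈ 1.39

1.39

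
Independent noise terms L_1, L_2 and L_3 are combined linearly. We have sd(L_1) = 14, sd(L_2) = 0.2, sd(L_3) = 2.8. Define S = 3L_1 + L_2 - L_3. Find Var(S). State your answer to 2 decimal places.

1771.88

Var(L_1) = 196, Var(L_2) = 0.04, Var(L_3) = 7.84
By independence, Var(S) = (3)²Var(L_1) + (1)²Var(L_2) + (-1)²Var(L_3)
= (3)²·196 + (1)²·0.04 + (-1)²·7.84 = 1771.88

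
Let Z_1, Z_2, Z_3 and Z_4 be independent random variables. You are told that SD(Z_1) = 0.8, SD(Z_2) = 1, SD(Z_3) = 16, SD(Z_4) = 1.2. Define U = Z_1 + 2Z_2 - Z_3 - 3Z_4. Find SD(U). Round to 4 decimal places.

Var(Z_1) = 0.64, Var(Z_2) = 1, Var(Z_3) = 256, Var(Z_4) = 1.44
By independence, Var(U) = (1)²Var(Z_1) + (2)²Var(Z_2) + (-1)²Var(Z_3) + (-3)²Var(Z_4)
= (1)²·0.64 + (2)²·1 + (-1)²·256 + (-3)²·1.44 = 273.6
SD(U) = √273.6 ≈ 16.5409

16.5409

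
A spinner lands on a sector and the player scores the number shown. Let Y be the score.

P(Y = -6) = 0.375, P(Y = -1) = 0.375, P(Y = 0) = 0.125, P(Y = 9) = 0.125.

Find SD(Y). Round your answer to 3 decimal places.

4.664

E[Y] = (-6)(0.375) + (-1)(0.375) + (0)(0.125) + (9)(0.125) = -1.5
E[Y²] = (-6)²(0.375) + (-1)²(0.375) + (0)²(0.125) + (9)²(0.125) = 24
V(Y) = E[Y²] − (E[Y])² = 24 − (-1.5)² = 21.75
SD(Y) = √21.75 ≈ 4.664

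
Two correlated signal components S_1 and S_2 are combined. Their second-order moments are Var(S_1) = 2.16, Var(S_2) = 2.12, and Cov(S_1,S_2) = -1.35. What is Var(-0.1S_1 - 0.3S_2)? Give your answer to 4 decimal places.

Var(-0.1S_1 - 0.3S_2) = (-0.1)²·Var(S_1) + (-0.3)²·Var(S_2) + 2·(-0.1)·(-0.3)·Cov(S_1,S_2)
= 0.01·2.16 + 0.09·2.12 + 0.06·-1.35 = 0.1314

0.1314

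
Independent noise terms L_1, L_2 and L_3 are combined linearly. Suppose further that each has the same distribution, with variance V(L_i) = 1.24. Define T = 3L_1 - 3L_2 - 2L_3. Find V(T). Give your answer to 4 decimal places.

27.2800

By independence, V(T) = (3)²V(L_1) + (-3)²V(L_2) + (-2)²V(L_3)
= (3)²·1.24 + (-3)²·1.24 + (-2)²·1.24 = 27.28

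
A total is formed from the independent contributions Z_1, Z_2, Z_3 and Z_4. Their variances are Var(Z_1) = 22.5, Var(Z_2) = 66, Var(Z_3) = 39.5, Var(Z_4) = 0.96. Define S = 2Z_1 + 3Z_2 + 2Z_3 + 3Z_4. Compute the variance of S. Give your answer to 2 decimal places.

By independence, Var(S) = (2)²Var(Z_1) + (3)²Var(Z_2) + (2)²Var(Z_3) + (3)²Var(Z_4)
= (2)²·22.5 + (3)²·66 + (2)²·39.5 + (3)²·0.96 = 850.64

850.64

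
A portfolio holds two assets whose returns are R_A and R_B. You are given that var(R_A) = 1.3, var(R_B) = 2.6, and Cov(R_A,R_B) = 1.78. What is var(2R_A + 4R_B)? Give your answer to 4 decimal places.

var(2R_A + 4R_B) = (2)²·var(R_A) + (4)²·var(R_B) + 2·(2)·(4)·Cov(R_A,R_B)
= 4·1.3 + 16·2.6 + 16·1.78 = 75.28

75.2800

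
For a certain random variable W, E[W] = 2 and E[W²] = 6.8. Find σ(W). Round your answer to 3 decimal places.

Var(W) = 6.8 − (2)² = 2.8
σ(W) = √2.8 ≈ 1.673

1.673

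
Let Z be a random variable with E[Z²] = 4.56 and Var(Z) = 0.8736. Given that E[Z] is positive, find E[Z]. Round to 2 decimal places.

1.92

(E[Z])² = E[Z²] − Var(Z) = 4.56 − 0.8736 = 3.6864
E[Z] = √3.6864 = 1.92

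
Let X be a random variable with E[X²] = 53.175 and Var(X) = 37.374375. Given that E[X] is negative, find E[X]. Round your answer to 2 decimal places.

(E[X])² = E[X²] − Var(X) = 53.175 − 37.374375 = 15.800625
E[X] = −√15.800625 = -3.975

-3.98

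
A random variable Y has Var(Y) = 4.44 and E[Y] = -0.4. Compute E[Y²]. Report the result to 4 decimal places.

E[Y²] = Var(Y) + (E[Y])² = 4.44 + (-0.4)² = 4.6

4.6000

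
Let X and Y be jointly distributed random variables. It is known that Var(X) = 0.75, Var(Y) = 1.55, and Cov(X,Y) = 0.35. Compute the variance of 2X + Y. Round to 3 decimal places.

Var(2X + Y) = (2)²·Var(X) + (1)²·Var(Y) + 2·(2)·(1)·Cov(X,Y)
= 4·0.75 + 1·1.55 + 4·0.35 = 5.95

5.950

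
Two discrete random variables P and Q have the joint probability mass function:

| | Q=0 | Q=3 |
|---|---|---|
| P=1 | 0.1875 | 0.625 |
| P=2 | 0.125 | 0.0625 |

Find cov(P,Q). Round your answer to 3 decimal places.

-0.199

E[P] = 1.1875,  E[Q] = 2.0625
E[PQ] = 2.25
cov(P,Q) = E[PQ] − E[P]E[Q] = 2.25 − (1.1875)(2.0625) = -0.19921875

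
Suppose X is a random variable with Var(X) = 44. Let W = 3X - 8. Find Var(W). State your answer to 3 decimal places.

Var(3X - 8) = (3)²·Var(X) = 9·44 = 396

396.000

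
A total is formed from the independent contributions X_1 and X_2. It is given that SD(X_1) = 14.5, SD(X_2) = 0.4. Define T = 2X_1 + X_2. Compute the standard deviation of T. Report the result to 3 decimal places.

Var(X_1) = 210.25, Var(X_2) = 0.16
By independence, Var(T) = (2)²Var(X_1) + (1)²Var(X_2)
= (2)²·210.25 + (1)²·0.16 = 841.16
SD(T) = √841.16 ≈ 29.003

29.003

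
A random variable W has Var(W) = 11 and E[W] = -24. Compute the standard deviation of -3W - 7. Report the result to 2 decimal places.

9.95

Var(-3W - 7) = (-3)²·11 = 99
SD(-3W - 7) = √99 ≈ 9.95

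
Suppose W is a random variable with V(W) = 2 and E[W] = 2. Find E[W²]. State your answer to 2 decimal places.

6.00

E[W²] = V(W) + (E[W])² = 2 + (2)² = 6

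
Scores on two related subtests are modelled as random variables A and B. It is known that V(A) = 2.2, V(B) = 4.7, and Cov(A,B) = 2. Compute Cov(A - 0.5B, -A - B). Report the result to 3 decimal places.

-0.850

Cov(A - 0.5B, -A - B) = (1)(-1)V(A) + (-0.5)(-1)V(B) + [(1)(-1) + (-0.5)(-1)]Cov(A,B)
= -1·2.2 + 0.5·4.7 + -0.5·2 = -0.85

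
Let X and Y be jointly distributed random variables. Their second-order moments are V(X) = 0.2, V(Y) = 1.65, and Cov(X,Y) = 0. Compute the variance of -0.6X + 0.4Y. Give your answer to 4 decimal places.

V(-0.6X + 0.4Y) = (-0.6)²·V(X) + (0.4)²·V(Y) + 2·(-0.6)·(0.4)·Cov(X,Y)
= 0.36·0.2 + 0.16·1.65 + -0.48·0 = 0.336

0.3360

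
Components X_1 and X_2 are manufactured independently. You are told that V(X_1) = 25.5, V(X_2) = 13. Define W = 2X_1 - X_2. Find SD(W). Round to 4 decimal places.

By independence, V(W) = (2)²V(X_1) + (-1)²V(X_2)
= (2)²·25.5 + (-1)²·13 = 115
SD(W) = √115 ≈ 10.7238

10.7238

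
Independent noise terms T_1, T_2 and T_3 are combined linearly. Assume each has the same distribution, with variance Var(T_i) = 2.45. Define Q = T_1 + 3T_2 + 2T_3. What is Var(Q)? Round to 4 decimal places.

By independence, Var(Q) = (1)²Var(T_1) + (3)²Var(T_2) + (2)²Var(T_3)
= (1)²·2.45 + (3)²·2.45 + (2)²·2.45 = 34.3

34.3000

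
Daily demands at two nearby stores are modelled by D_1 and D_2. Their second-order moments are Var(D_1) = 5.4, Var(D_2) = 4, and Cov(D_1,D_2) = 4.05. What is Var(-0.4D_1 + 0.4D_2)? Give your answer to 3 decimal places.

0.208

Var(-0.4D_1 + 0.4D_2) = (-0.4)²·Var(D_1) + (0.4)²·Var(D_2) + 2·(-0.4)·(0.4)·Cov(D_1,D_2)
= 0.16·5.4 + 0.16·4 + -0.32·4.05 = 0.208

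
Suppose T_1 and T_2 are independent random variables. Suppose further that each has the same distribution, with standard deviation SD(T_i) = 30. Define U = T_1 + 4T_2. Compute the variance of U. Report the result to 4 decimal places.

var(T_i) = (30)² = 900
By independence, var(U) = (1)²var(T_1) + (4)²var(T_2)
= (1)²·900 + (4)²·900 = 15300

15300.0000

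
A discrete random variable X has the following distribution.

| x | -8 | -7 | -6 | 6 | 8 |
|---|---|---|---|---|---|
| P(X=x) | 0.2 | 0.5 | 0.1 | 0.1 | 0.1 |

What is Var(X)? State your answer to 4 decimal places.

32.4100

E[X] = (-8)(0.2) + (-7)(0.5) + (-6)(0.1) + (6)(0.1) + (8)(0.1) = -4.3
E[X²] = (-8)²(0.2) + (-7)²(0.5) + (-6)²(0.1) + (6)²(0.1) + (8)²(0.1) = 50.9
Var(X) = E[X²] − (E[X])² = 50.9 − (-4.3)² = 32.41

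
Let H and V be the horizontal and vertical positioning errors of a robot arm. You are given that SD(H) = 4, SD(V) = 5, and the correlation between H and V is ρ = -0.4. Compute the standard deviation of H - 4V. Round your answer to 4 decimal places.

21.9089

Var(H) = (4)² = 16;  Var(V) = (5)² = 25
Cov(H,V) = ρ·SD(H)·SD(V) = -0.4·4·5 = -8
Var(H - 4V) = (1)²·Var(H) + (-4)²·Var(V) + 2·(1)·(-4)·Cov(H,V)
= 1·16 + 16·25 + -8·-8 = 480
SD(H - 4V) = √480 ≈ 21.9089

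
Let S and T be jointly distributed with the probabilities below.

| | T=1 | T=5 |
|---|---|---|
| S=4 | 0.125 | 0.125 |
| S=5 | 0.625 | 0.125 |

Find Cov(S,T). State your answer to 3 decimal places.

-0.250

E[S] = 4.75,  E[T] = 2
E[ST] = 9.25
Cov(S,T) = E[ST] − E[S]E[T] = 9.25 − (4.75)(2) = -0.25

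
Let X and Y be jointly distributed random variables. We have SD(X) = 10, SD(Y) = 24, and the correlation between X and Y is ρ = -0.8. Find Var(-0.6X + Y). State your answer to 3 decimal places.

Var(X) = (10)² = 100;  Var(Y) = (24)² = 576
Cov(X,Y) = ρ·SD(X)·SD(Y) = -0.8·10·24 = -192
Var(-0.6X + Y) = (-0.6)²·Var(X) + (1)²·Var(Y) + 2·(-0.6)·(1)·Cov(X,Y)
= 0.36·100 + 1·576 + -1.2·-192 = 842.4

842.400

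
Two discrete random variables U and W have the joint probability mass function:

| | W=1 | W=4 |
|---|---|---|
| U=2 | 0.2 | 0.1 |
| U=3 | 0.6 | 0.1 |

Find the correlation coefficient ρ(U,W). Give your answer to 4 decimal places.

-0.2182

E[U] = 2.7,  E[W] = 1.6
E[UW] = 4.2
Cov(U,W) = E[UW] − E[U]E[W] = 4.2 − (2.7)(1.6) = -0.12
Var(U) = 0.21,  Var(W) = 1.44
ρ = -0.12 / √(0.21·1.44) ≈ -0.2182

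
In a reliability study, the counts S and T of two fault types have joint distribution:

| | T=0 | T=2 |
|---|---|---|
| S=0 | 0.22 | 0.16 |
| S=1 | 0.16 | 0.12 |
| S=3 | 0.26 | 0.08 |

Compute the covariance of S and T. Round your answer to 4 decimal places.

-0.2160

E[S] = 1.3,  E[T] = 0.72
E[ST] = 0.72
Cov(S,T) = E[ST] − E[S]E[T] = 0.72 − (1.3)(0.72) = -0.216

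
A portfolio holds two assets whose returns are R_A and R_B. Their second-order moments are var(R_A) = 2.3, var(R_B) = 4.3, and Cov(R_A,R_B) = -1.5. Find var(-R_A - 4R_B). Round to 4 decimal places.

var(-R_A - 4R_B) = (-1)²·var(R_A) + (-4)²·var(R_B) + 2·(-1)·(-4)·Cov(R_A,R_B)
= 1·2.3 + 16·4.3 + 8·-1.5 = 59.1

59.1000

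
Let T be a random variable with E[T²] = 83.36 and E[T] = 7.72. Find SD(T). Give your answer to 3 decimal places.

4.875

Var(T) = 83.36 − (7.72)² = 23.7616
SD(T) = √23.7616 ≈ 4.875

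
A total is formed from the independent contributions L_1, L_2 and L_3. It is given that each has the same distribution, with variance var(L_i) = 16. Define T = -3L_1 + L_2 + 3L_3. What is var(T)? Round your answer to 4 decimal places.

By independence, var(T) = (-3)²var(L_1) + (1)²var(L_2) + (3)²var(L_3)
= (-3)²·16 + (1)²·16 + (3)²·16 = 304

304.0000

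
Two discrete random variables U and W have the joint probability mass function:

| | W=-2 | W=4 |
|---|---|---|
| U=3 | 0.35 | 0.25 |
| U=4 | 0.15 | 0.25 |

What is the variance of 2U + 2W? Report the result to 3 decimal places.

39.360

E[U] = 3.4,  E[W] = 1,  E[UW] = 3.7
Var(U) = 11.8 − (3.4)² = 0.24;  Var(W) = 10 − (1)² = 9
Cov(U,W) = 3.7 − (3.4)(1) = 0.3
Var(2U + 2W) = (2)²·0.24 + (2)²·9 + 2·(2)·(2)·0.3 = 39.36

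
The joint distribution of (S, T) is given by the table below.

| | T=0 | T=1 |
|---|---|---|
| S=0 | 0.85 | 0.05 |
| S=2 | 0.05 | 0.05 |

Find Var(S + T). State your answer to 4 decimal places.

0.6100

E[S] = 0.2,  E[T] = 0.1,  E[ST] = 0.1
Var(S) = 0.4 − (0.2)² = 0.36;  Var(T) = 0.1 − (0.1)² = 0.09
cov(S,T) = 0.1 − (0.2)(0.1) = 0.08
Var(S + T) = (1)²·0.36 + (1)²·0.09 + 2·(1)·(1)·0.08 = 0.61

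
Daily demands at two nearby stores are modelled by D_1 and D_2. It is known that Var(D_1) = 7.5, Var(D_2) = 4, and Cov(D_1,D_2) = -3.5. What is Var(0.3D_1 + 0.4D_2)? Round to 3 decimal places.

Var(0.3D_1 + 0.4D_2) = (0.3)²·Var(D_1) + (0.4)²·Var(D_2) + 2·(0.3)·(0.4)·Cov(D_1,D_2)
= 0.09·7.5 + 0.16·4 + 0.24·-3.5 = 0.475

0.475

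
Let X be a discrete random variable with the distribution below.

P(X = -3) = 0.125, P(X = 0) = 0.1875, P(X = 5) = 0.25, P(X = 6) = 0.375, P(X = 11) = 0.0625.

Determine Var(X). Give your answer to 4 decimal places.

13.9023

E[X] = (-3)(0.125) + (0)(0.1875) + (5)(0.25) + (6)(0.375) + (11)(0.0625) = 3.8125
E[X²] = (-3)²(0.125) + (0)²(0.1875) + (5)²(0.25) + (6)²(0.375) + (11)²(0.0625) = 28.4375
Var(X) = E[X²] − (E[X])² = 28.4375 − (3.8125)² = 13.90234375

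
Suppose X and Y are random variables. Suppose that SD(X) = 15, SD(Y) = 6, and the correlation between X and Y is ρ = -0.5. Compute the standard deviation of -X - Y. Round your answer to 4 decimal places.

var(X) = (15)² = 225;  var(Y) = (6)² = 36
Cov(X,Y) = ρ·SD(X)·SD(Y) = -0.5·15·6 = -45
var(-X - Y) = (-1)²·var(X) + (-1)²·var(Y) + 2·(-1)·(-1)·Cov(X,Y)
= 1·225 + 1·36 + 2·-45 = 171
SD(-X - Y) = √171 ≈ 13.0767

13.0767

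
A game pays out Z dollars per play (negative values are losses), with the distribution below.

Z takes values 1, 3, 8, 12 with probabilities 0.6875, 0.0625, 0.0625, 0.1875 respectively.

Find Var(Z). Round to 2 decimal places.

19.11

E[Z] = (1)(0.6875) + (3)(0.0625) + (8)(0.0625) + (12)(0.1875) = 3.625
E[Z²] = (1)²(0.6875) + (3)²(0.0625) + (8)²(0.0625) + (12)²(0.1875) = 32.25
Var(Z) = E[Z²] − (E[Z])² = 32.25 − (3.625)² = 19.109375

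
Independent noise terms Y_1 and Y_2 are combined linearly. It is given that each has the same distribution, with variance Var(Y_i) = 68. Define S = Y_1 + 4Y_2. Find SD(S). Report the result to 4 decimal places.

By independence, Var(S) = (1)²Var(Y_1) + (4)²Var(Y_2)
= (1)²·68 + (4)²·68 = 1156
SD(S) = √1156 ≈ 34.0000

34.0000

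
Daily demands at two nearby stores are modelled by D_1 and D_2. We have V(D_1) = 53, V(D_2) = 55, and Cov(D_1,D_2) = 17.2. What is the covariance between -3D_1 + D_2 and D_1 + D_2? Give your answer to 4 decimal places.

-138.4000

Cov(-3D_1 + D_2, D_1 + D_2) = (-3)(1)V(D_1) + (1)(1)V(D_2) + [(-3)(1) + (1)(1)]Cov(D_1,D_2)
= -3·53 + 1·55 + -2·17.2 = -138.4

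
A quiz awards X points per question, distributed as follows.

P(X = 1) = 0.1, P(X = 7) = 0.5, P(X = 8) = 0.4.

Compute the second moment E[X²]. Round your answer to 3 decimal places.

E[X²] = (1)²(0.1) + (7)²(0.5) + (8)²(0.4) = 50.2

50.200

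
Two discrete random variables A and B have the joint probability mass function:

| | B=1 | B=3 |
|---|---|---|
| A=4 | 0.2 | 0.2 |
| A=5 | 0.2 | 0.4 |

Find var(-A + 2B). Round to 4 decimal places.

3.7600

E[A] = 4.6,  E[B] = 2.2,  E[AB] = 10.2
var(A) = 21.4 − (4.6)² = 0.24;  var(B) = 5.8 − (2.2)² = 0.96
Cov(A,B) = 10.2 − (4.6)(2.2) = 0.08
var(-A + 2B) = (-1)²·0.24 + (2)²·0.96 + 2·(-1)·(2)·0.08 = 3.76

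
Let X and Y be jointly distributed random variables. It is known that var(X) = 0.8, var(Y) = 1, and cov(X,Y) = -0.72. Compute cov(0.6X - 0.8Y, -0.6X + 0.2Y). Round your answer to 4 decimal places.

-0.8800

cov(0.6X - 0.8Y, -0.6X + 0.2Y) = (0.6)(-0.6)var(X) + (-0.8)(0.2)var(Y) + [(0.6)(0.2) + (-0.8)(-0.6)]cov(X,Y)
= -0.36·0.8 + -0.16·1 + 0.6·-0.72 = -0.88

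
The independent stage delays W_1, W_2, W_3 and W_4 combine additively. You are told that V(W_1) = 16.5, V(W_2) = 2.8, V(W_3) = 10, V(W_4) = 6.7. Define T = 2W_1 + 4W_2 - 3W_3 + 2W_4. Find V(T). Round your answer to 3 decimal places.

By independence, V(T) = (2)²V(W_1) + (4)²V(W_2) + (-3)²V(W_3) + (2)²V(W_4)
= (2)²·16.5 + (4)²·2.8 + (-3)²·10 + (2)²·6.7 = 227.6

227.600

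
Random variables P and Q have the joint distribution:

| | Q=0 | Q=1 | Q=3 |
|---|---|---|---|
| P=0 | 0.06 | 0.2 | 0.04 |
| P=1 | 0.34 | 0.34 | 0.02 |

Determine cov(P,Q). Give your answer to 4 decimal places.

E[P] = 0.7,  E[Q] = 0.72
E[PQ] = 0.4
cov(P,Q) = E[PQ] − E[P]E[Q] = 0.4 − (0.7)(0.72) = -0.104

-0.1040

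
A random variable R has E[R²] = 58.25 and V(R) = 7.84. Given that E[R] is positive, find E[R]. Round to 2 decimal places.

(E[R])² = E[R²] − V(R) = 58.25 − 7.84 = 50.41
E[R] = √50.41 = 7.1

7.10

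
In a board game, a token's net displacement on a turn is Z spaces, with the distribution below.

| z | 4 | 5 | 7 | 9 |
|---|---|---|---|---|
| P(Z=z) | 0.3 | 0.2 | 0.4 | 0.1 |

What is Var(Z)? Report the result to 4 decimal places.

E[Z] = (4)(0.3) + (5)(0.2) + (7)(0.4) + (9)(0.1) = 5.9
E[Z²] = (4)²(0.3) + (5)²(0.2) + (7)²(0.4) + (9)²(0.1) = 37.5
Var(Z) = E[Z²] − (E[Z])² = 37.5 − (5.9)² = 2.69

2.6900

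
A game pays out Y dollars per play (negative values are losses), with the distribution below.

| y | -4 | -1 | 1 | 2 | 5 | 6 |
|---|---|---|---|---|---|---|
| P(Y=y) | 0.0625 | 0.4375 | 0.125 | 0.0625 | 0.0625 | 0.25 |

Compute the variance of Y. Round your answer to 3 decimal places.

10.484

E[Y] = (-4)(0.0625) + (-1)(0.4375) + (1)(0.125) + (2)(0.0625) + (5)(0.0625) + (6)(0.25) = 1.375
E[Y²] = (-4)²(0.0625) + (-1)²(0.4375) + (1)²(0.125) + (2)²(0.0625) + (5)²(0.0625) + (6)²(0.25) = 12.375
Var(Y) = E[Y²] − (E[Y])² = 12.375 − (1.375)² = 10.484375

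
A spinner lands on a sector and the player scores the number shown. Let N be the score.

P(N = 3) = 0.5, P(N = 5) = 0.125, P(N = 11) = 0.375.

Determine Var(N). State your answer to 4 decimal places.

13.9375

E[N] = (3)(0.5) + (5)(0.125) + (11)(0.375) = 6.25
E[N²] = (3)²(0.5) + (5)²(0.125) + (11)²(0.375) = 53
Var(N) = E[N²] − (E[N])² = 53 − (6.25)² = 13.9375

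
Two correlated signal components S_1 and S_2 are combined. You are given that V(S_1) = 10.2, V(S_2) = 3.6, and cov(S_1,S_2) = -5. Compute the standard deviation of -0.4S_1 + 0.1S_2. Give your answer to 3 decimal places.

V(-0.4S_1 + 0.1S_2) = (-0.4)²·V(S_1) + (0.1)²·V(S_2) + 2·(-0.4)·(0.1)·cov(S_1,S_2)
= 0.16·10.2 + 0.01·3.6 + -0.08·-5 = 2.068
SD(-0.4S_1 + 0.1S_2) = √2.068 ≈ 1.438

1.438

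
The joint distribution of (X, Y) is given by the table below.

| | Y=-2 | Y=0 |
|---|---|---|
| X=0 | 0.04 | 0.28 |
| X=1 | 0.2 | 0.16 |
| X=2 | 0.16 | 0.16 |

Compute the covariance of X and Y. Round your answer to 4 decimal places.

E[X] = 1,  E[Y] = -0.8
E[XY] = -1.04
Cov(X,Y) = E[XY] − E[X]E[Y] = -1.04 − (1)(-0.8) = -0.24

-0.2400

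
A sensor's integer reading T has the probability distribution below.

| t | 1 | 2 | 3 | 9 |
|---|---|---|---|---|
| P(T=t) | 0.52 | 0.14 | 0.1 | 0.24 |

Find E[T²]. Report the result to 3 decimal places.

21.420

E[T²] = (1)²(0.52) + (2)²(0.14) + (3)²(0.1) + (9)²(0.24) = 21.42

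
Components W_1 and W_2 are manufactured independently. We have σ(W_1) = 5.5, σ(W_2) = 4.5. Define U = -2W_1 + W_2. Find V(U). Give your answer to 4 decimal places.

V(W_1) = 30.25, V(W_2) = 20.25
By independence, V(U) = (-2)²V(W_1) + (1)²V(W_2)
= (-2)²·30.25 + (1)²·20.25 = 141.25

141.2500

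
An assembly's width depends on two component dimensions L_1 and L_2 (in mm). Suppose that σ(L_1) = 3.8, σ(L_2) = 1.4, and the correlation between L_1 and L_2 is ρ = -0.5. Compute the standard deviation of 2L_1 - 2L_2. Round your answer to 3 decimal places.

9.321

var(L_1) = (3.8)² = 14.44;  var(L_2) = (1.4)² = 1.96
cov(L_1,L_2) = ρ·σ(L_1)·σ(L_2) = -0.5·3.8·1.4 = -2.66
var(2L_1 - 2L_2) = (2)²·var(L_1) + (-2)²·var(L_2) + 2·(2)·(-2)·cov(L_1,L_2)
= 4·14.44 + 4·1.96 + -8·-2.66 = 86.88
σ(2L_1 - 2L_2) = √86.88 ≈ 9.321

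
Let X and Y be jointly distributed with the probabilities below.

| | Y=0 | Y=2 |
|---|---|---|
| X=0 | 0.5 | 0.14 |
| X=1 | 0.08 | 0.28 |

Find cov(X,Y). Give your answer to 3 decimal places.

0.258

E[X] = 0.36,  E[Y] = 0.84
E[XY] = 0.56
cov(X,Y) = E[XY] − E[X]E[Y] = 0.56 − (0.36)(0.84) = 0.2576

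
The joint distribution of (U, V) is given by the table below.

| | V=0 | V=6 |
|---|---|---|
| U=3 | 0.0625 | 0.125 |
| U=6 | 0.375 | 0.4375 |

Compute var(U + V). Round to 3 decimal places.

9.527

E[U] = 5.4375,  E[V] = 3.375,  E[UV] = 18
var(U) = 30.9375 − (5.4375)² = 1.37109375;  var(V) = 20.25 − (3.375)² = 8.859375
Cov(U,V) = 18 − (5.4375)(3.375) = -0.3515625
var(U + V) = (1)²·1.37109375 + (1)²·8.859375 + 2·(1)·(1)·-0.3515625 = 9.52734375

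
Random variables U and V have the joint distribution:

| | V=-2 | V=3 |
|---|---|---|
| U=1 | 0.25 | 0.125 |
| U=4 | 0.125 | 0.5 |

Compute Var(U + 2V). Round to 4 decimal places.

32.1094

E[U] = 2.875,  E[V] = 1.125,  E[UV] = 4.875
Var(U) = 10.375 − (2.875)² = 2.109375;  Var(V) = 7.125 − (1.125)² = 5.859375
cov(U,V) = 4.875 − (2.875)(1.125) = 1.640625
Var(U + 2V) = (1)²·2.109375 + (2)²·5.859375 + 2·(1)·(2)·1.640625 = 32.109375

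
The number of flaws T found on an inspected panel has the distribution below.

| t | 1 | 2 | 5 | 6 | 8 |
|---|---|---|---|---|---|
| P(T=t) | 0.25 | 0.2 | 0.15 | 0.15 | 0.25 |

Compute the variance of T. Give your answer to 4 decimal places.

E[T] = (1)(0.25) + (2)(0.2) + (5)(0.15) + (6)(0.15) + (8)(0.25) = 4.3
E[T²] = (1)²(0.25) + (2)²(0.2) + (5)²(0.15) + (6)²(0.15) + (8)²(0.25) = 26.2
Var(T) = E[T²] − (E[T])² = 26.2 − (4.3)² = 7.71

7.7100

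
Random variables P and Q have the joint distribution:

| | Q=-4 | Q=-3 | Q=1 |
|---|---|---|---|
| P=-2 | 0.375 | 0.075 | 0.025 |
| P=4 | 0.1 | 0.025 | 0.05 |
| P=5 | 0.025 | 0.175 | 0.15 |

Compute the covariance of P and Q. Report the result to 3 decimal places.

E[P] = 1.5,  E[Q] = -2.6
E[PQ] = -0.675
cov(P,Q) = E[PQ] − E[P]E[Q] = -0.675 − (1.5)(-2.6) = 3.225

3.225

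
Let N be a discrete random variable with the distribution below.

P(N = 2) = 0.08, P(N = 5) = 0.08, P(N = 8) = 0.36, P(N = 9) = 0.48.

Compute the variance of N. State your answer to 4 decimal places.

E[N] = (2)(0.08) + (5)(0.08) + (8)(0.36) + (9)(0.48) = 7.76
E[N²] = (2)²(0.08) + (5)²(0.08) + (8)²(0.36) + (9)²(0.48) = 64.24
Var(N) = E[N²] − (E[N])² = 64.24 − (7.76)² = 4.0224

4.0224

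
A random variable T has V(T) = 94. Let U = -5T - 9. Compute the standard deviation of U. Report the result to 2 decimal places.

48.48

V(-5T - 9) = (-5)²·94 = 2350
σ(U) = √2350 ≈ 48.48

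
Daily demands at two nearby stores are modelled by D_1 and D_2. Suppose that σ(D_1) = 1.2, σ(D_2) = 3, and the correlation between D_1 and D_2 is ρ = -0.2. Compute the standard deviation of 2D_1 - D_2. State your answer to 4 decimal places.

V(D_1) = (1.2)² = 1.44;  V(D_2) = (3)² = 9
Cov(D_1,D_2) = ρ·σ(D_1)·σ(D_2) = -0.2·1.2·3 = -0.72
V(2D_1 - D_2) = (2)²·V(D_1) + (-1)²·V(D_2) + 2·(2)·(-1)·Cov(D_1,D_2)
= 4·1.44 + 1·9 + -4·-0.72 = 17.64
σ(2D_1 - D_2) = √17.64 ≈ 4.2000

4.2000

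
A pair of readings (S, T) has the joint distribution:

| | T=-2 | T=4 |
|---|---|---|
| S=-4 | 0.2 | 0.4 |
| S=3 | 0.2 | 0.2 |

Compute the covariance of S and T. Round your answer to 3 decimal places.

E[S] = -1.2,  E[T] = 1.6
E[ST] = -3.6
cov(S,T) = E[ST] − E[S]E[T] = -3.6 − (-1.2)(1.6) = -1.68

-1.680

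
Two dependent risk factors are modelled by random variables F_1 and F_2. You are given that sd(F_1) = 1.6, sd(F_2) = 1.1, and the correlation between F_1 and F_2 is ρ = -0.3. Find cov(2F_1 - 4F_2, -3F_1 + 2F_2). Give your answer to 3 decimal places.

-33.488

var(F_1) = (1.6)² = 2.56;  var(F_2) = (1.1)² = 1.21
cov(F_1,F_2) = ρ·sd(F_1)·sd(F_2) = -0.3·1.6·1.1 = -0.528
cov(2F_1 - 4F_2, -3F_1 + 2F_2) = (2)(-3)var(F_1) + (-4)(2)var(F_2) + [(2)(2) + (-4)(-3)]cov(F_1,F_2)
= -6·2.56 + -8·1.21 + 16·-0.528 = -33.488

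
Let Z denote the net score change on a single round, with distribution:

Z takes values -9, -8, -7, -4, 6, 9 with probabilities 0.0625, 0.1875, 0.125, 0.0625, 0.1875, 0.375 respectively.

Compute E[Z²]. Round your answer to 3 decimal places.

E[Z²] = (-9)²(0.0625) + (-8)²(0.1875) + (-7)²(0.125) + (-4)²(0.0625) + (6)²(0.1875) + (9)²(0.375) = 61.3125

61.313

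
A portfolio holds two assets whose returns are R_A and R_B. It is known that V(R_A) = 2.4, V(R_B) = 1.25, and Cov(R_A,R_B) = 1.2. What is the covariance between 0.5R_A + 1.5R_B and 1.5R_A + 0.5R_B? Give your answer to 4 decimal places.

5.7375

Cov(0.5R_A + 1.5R_B, 1.5R_A + 0.5R_B) = (0.5)(1.5)V(R_A) + (1.5)(0.5)V(R_B) + [(0.5)(0.5) + (1.5)(1.5)]Cov(R_A,R_B)
= 0.75·2.4 + 0.75·1.25 + 2.5·1.2 = 5.7375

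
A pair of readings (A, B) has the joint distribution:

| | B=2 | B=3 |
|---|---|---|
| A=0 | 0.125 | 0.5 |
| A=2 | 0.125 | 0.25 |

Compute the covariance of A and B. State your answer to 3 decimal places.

-0.063

E[A] = 0.75,  E[B] = 2.75
E[AB] = 2
Cov(A,B) = E[AB] − E[A]E[B] = 2 − (0.75)(2.75) = -0.0625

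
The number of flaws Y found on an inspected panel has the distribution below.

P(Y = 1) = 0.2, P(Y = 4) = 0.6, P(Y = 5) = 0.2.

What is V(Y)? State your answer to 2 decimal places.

1.84

E[Y] = (1)(0.2) + (4)(0.6) + (5)(0.2) = 3.6
E[Y²] = (1)²(0.2) + (4)²(0.6) + (5)²(0.2) = 14.8
V(Y) = E[Y²] − (E[Y])² = 14.8 − (3.6)² = 1.84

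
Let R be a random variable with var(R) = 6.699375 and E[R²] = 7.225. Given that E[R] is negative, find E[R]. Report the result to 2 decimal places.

(E[R])² = E[R²] − var(R) = 7.225 − 6.699375 = 0.525625
E[R] = −√0.525625 = -0.725

-0.73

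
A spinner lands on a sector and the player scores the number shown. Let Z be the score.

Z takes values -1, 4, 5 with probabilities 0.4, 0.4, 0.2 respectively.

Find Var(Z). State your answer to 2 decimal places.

E[Z] = (-1)(0.4) + (4)(0.4) + (5)(0.2) = 2.2
E[Z²] = (-1)²(0.4) + (4)²(0.4) + (5)²(0.2) = 11.8
Var(Z) = E[Z²] − (E[Z])² = 11.8 − (2.2)² = 6.96

6.96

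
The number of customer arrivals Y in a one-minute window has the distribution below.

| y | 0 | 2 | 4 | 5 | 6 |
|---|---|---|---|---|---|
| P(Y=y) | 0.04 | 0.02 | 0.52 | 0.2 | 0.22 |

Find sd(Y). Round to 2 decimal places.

E[Y] = (0)(0.04) + (2)(0.02) + (4)(0.52) + (5)(0.2) + (6)(0.22) = 4.44
E[Y²] = (0)²(0.04) + (2)²(0.02) + (4)²(0.52) + (5)²(0.2) + (6)²(0.22) = 21.32
Var(Y) = E[Y²] − (E[Y])² = 21.32 − (4.44)² = 1.6064
sd(Y) = √1.6064 ≈ 1.27

1.27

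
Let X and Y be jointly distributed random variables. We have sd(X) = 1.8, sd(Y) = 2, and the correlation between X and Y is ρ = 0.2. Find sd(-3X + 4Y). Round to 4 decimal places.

Var(X) = (1.8)² = 3.24;  Var(Y) = (2)² = 4
Cov(X,Y) = ρ·sd(X)·sd(Y) = 0.2·1.8·2 = 0.72
Var(-3X + 4Y) = (-3)²·Var(X) + (4)²·Var(Y) + 2·(-3)·(4)·Cov(X,Y)
= 9·3.24 + 16·4 + -24·0.72 = 75.88
sd(-3X + 4Y) = √75.88 ≈ 8.7109

8.7109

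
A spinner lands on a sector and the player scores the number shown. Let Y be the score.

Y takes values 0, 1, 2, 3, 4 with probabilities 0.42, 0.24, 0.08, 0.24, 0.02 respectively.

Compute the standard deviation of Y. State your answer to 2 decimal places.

E[Y] = (0)(0.42) + (1)(0.24) + (2)(0.08) + (3)(0.24) + (4)(0.02) = 1.2
E[Y²] = (0)²(0.42) + (1)²(0.24) + (2)²(0.08) + (3)²(0.24) + (4)²(0.02) = 3.04
Var(Y) = E[Y²] − (E[Y])² = 3.04 − (1.2)² = 1.6
SD(Y) = √1.6 ≈ 1.26

1.26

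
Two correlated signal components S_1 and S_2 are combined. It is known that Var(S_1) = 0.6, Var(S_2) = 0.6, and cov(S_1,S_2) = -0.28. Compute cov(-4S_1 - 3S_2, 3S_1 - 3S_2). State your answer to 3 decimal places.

-2.640

cov(-4S_1 - 3S_2, 3S_1 - 3S_2) = (-4)(3)Var(S_1) + (-3)(-3)Var(S_2) + [(-4)(-3) + (-3)(3)]cov(S_1,S_2)
= -12·0.6 + 9·0.6 + 3·-0.28 = -2.64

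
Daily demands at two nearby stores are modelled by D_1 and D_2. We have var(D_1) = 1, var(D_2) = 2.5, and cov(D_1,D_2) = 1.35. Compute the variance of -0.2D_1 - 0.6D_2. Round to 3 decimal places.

var(-0.2D_1 - 0.6D_2) = (-0.2)²·var(D_1) + (-0.6)²·var(D_2) + 2·(-0.2)·(-0.6)·cov(D_1,D_2)
= 0.04·1 + 0.36·2.5 + 0.24·1.35 = 1.264

1.264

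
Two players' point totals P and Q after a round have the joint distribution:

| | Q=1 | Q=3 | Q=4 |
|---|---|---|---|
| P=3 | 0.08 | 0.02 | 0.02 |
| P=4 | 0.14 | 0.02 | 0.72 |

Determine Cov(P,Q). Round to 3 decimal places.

0.176

E[P] = 3.88,  E[Q] = 3.3
E[PQ] = 12.98
Cov(P,Q) = E[PQ] − E[P]E[Q] = 12.98 − (3.88)(3.3) = 0.176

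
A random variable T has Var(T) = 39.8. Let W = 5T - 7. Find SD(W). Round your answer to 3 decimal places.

Var(5T - 7) = (5)²·39.8 = 995
SD(W) = √995 ≈ 31.544

31.544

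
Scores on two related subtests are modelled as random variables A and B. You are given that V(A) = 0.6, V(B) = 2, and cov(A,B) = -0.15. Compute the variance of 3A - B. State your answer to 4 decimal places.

8.3000

V(3A - B) = (3)²·V(A) + (-1)²·V(B) + 2·(3)·(-1)·cov(A,B)
= 9·0.6 + 1·2 + -6·-0.15 = 8.3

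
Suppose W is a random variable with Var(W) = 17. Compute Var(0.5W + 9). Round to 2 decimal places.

4.25

Var(0.5W + 9) = (0.5)²·Var(W) = 0.25·17 = 4.25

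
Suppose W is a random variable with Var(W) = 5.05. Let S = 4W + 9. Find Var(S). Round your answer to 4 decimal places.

Var(4W + 9) = (4)²·Var(W) = 16·5.05 = 80.8

80.8000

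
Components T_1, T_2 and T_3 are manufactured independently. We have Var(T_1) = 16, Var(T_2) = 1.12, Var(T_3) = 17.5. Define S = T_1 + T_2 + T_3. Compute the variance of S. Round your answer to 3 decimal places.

By independence, Var(S) = (1)²Var(T_1) + (1)²Var(T_2) + (1)²Var(T_3)
= (1)²·16 + (1)²·1.12 + (1)²·17.5 = 34.62

34.620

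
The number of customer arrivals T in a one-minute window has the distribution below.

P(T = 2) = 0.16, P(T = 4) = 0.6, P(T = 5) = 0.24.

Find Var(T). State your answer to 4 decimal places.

E[T] = (2)(0.16) + (4)(0.6) + (5)(0.24) = 3.92
E[T²] = (2)²(0.16) + (4)²(0.6) + (5)²(0.24) = 16.24
Var(T) = E[T²] − (E[T])² = 16.24 − (3.92)² = 0.8736

0.8736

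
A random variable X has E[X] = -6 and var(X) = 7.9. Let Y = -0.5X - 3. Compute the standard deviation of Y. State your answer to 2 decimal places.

1.41

var(-0.5X - 3) = (-0.5)²·7.9 = 1.975
SD(Y) = √1.975 ≈ 1.41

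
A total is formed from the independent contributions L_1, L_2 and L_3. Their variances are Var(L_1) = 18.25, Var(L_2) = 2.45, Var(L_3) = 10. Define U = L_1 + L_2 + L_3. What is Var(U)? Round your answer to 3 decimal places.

By independence, Var(U) = (1)²Var(L_1) + (1)²Var(L_2) + (1)²Var(L_3)
= (1)²·18.25 + (1)²·2.45 + (1)²·10 = 30.7

30.700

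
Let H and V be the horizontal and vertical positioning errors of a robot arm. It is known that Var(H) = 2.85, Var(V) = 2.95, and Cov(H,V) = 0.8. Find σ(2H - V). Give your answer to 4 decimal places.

3.3392

Var(2H - V) = (2)²·Var(H) + (-1)²·Var(V) + 2·(2)·(-1)·Cov(H,V)
= 4·2.85 + 1·2.95 + -4·0.8 = 11.15
σ(2H - V) = √11.15 ≈ 3.3392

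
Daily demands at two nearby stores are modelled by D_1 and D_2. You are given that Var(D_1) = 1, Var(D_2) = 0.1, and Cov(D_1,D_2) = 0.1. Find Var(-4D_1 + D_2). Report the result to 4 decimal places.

15.3000

Var(-4D_1 + D_2) = (-4)²·Var(D_1) + (1)²·Var(D_2) + 2·(-4)·(1)·Cov(D_1,D_2)
= 16·1 + 1·0.1 + -8·0.1 = 15.3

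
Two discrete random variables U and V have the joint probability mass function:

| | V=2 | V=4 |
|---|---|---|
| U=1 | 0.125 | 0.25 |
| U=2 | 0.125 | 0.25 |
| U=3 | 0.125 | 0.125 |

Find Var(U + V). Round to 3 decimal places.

1.359

E[U] = 1.875,  E[V] = 3.25,  E[UV] = 6
Var(U) = 4.125 − (1.875)² = 0.609375;  Var(V) = 11.5 − (3.25)² = 0.9375
Cov(U,V) = 6 − (1.875)(3.25) = -0.09375
Var(U + V) = (1)²·0.609375 + (1)²·0.9375 + 2·(1)·(1)·-0.09375 = 1.359375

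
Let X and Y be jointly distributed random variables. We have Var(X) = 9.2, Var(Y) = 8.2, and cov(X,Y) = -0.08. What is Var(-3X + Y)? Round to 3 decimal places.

Var(-3X + Y) = (-3)²·Var(X) + (1)²·Var(Y) + 2·(-3)·(1)·cov(X,Y)
= 9·9.2 + 1·8.2 + -6·-0.08 = 91.48

91.480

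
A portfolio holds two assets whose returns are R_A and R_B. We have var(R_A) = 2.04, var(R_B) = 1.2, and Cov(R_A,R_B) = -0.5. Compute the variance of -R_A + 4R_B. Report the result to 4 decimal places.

var(-R_A + 4R_B) = (-1)²·var(R_A) + (4)²·var(R_B) + 2·(-1)·(4)·Cov(R_A,R_B)
= 1·2.04 + 16·1.2 + -8·-0.5 = 25.24

25.2400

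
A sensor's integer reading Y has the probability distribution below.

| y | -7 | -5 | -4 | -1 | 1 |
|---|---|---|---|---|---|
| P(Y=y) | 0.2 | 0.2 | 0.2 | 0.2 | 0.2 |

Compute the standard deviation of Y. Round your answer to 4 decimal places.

E[Y] = (-7)(0.2) + (-5)(0.2) + (-4)(0.2) + (-1)(0.2) + (1)(0.2) = -3.2
E[Y²] = (-7)²(0.2) + (-5)²(0.2) + (-4)²(0.2) + (-1)²(0.2) + (1)²(0.2) = 18.4
Var(Y) = E[Y²] − (E[Y])² = 18.4 − (-3.2)² = 8.16
σ(Y) = √8.16 ≈ 2.8566

2.8566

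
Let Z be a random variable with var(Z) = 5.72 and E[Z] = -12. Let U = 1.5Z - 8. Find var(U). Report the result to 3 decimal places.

12.870

var(1.5Z - 8) = (1.5)²·var(Z) = 2.25·5.72 = 12.87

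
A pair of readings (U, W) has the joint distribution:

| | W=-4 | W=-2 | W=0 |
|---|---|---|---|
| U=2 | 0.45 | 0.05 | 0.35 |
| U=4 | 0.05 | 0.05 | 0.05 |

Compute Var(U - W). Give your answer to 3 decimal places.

E[U] = 2.3,  E[W] = -2.2,  E[UW] = -5
Var(U) = 5.8 − (2.3)² = 0.51;  Var(W) = 8.4 − (-2.2)² = 3.56
Cov(U,W) = -5 − (2.3)(-2.2) = 0.06
Var(U - W) = (1)²·0.51 + (-1)²·3.56 + 2·(1)·(-1)·0.06 = 3.95

3.950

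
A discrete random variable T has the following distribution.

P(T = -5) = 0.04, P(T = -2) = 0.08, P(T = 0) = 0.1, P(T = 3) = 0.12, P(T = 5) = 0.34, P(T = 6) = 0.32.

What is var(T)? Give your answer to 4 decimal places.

E[T] = (-5)(0.04) + (-2)(0.08) + (0)(0.1) + (3)(0.12) + (5)(0.34) + (6)(0.32) = 3.62
E[T²] = (-5)²(0.04) + (-2)²(0.08) + (0)²(0.1) + (3)²(0.12) + (5)²(0.34) + (6)²(0.32) = 22.42
var(T) = E[T²] − (E[T])² = 22.42 − (3.62)² = 9.3156

9.3156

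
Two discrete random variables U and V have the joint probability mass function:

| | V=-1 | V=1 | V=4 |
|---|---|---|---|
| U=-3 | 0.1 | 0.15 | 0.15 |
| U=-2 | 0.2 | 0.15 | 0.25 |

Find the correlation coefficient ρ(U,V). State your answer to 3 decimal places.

-0.010

E[U] = -2.4,  E[V] = 1.6
E[UV] = -3.85
Cov(U,V) = E[UV] − E[U]E[V] = -3.85 − (-2.4)(1.6) = -0.01
var(U) = 0.24,  var(V) = 4.44
ρ = -0.01 / √(0.24·4.44) ≈ -0.010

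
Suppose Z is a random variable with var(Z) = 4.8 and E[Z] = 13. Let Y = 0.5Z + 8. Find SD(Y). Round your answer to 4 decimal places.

var(0.5Z + 8) = (0.5)²·4.8 = 1.2
SD(Y) = √1.2 ≈ 1.0954

1.0954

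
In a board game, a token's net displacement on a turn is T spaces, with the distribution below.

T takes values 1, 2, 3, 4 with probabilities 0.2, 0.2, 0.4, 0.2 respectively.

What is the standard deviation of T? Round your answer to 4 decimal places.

1.0198

E[T] = (1)(0.2) + (2)(0.2) + (3)(0.4) + (4)(0.2) = 2.6
E[T²] = (1)²(0.2) + (2)²(0.2) + (3)²(0.4) + (4)²(0.2) = 7.8
Var(T) = E[T²] − (E[T])² = 7.8 − (2.6)² = 1.04
SD(T) = √1.04 ≈ 1.0198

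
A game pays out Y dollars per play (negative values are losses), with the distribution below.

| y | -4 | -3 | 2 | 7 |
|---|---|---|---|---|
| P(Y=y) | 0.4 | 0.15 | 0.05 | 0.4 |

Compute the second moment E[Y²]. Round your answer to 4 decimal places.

E[Y²] = (-4)²(0.4) + (-3)²(0.15) + (2)²(0.05) + (7)²(0.4) = 27.55

27.5500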